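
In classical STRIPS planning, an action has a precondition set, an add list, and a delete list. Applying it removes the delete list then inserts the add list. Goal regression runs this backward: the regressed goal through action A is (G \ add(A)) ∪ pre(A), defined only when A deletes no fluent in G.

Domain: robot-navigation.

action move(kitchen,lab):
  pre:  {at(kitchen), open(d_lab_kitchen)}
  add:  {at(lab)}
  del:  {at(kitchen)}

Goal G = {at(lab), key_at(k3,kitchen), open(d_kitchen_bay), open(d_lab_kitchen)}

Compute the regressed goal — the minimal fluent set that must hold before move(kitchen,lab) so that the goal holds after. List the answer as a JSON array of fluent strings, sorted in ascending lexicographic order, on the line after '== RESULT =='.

Compute (G \ add) ∪ pre:
  G ∩ del = {}  (empty — regression defined)
  G \ add = {at(lab), key_at(k3,kitchen), open(d_kitchen_bay), open(d_lab_kitchen)} \ {at(lab)} = {key_at(k3,kitchen), open(d_kitchen_bay), open(d_lab_kitchen)}
  ∪ pre   = {key_at(k3,kitchen), open(d_kitchen_bay), open(d_lab_kitchen)} ∪ {at(kitchen), open(d_lab_kitchen)}
          = {at(kitchen), key_at(k3,kitchen), open(d_kitchen_bay), open(d_lab_kitchen)}

== RESULT ==
["at(kitchen)", "key_at(k3,kitchen)", "open(d_kitchen_bay)", "open(d_lab_kitchen)"]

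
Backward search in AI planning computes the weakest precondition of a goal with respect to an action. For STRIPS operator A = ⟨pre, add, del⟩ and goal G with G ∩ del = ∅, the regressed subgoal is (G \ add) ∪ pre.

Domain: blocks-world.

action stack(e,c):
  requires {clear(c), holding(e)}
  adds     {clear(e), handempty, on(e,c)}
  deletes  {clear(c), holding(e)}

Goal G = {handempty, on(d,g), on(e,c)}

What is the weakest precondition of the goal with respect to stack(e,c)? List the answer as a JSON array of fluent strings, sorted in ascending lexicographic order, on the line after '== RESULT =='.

Regress:
  G ∩ del = {}  (empty — regression defined)
  G \ add = {handempty, on(d,g), on(e,c)} \ {clear(e), handempty, on(e,c)} = {on(d,g)}
  ∪ pre   = {on(d,g)} ∪ {clear(c), holding(e)}
          = {clear(c), holding(e), on(d,g)}

== RESULT ==
["clear(c)", "holding(e)", "on(d,g)"]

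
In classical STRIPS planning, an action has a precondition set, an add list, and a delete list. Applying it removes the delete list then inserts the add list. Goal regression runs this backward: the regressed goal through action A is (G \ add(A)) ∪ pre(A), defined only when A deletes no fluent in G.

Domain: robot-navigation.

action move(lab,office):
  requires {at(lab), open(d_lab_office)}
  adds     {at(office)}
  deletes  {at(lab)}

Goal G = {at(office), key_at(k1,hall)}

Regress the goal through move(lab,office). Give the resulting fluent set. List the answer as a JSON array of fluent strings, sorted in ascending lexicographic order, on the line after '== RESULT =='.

Regress:
  G ∩ del = {}  (empty — regression defined)
  G \ add = {at(office), key_at(k1,hall)} \ {at(office)} = {key_at(k1,hall)}
  ∪ pre   = {key_at(k1,hall)} ∪ {at(lab), open(d_lab_office)}
          = {at(lab), key_at(k1,hall), open(d_lab_office)}

== RESULT ==
["at(lab)", "key_at(k1,hall)", "open(d_lab_office)"]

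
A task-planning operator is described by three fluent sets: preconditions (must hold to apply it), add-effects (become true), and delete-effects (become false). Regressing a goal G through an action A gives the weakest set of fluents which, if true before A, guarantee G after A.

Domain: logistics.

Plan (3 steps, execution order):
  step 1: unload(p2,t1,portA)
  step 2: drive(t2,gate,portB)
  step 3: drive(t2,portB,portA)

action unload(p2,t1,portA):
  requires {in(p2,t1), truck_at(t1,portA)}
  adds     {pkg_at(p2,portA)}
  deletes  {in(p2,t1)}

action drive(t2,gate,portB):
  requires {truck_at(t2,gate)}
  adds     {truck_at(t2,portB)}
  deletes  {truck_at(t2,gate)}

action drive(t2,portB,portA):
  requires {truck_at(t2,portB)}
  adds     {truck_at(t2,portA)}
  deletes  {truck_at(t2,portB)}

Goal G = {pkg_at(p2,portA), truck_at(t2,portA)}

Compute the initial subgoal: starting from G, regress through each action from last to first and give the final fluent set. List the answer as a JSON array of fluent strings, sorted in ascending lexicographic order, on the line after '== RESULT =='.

Regress step by step:
  through step 3 (drive(t2,portB,portA)): drop {truck_at(t2,portA)}, keep {pkg_at(p2,portA)}, require {truck_at(t2,portB)}
    → {pkg_at(p2,portA), truck_at(t2,portB)}
  through step 2 (drive(t2,gate,portB)): drop {truck_at(t2,portB)}, keep {pkg_at(p2,portA)}, require {truck_at(t2,gate)}
    → {pkg_at(p2,portA), truck_at(t2,gate)}
  through step 1 (unload(p2,t1,portA)): drop {pkg_at(p2,portA)}, keep {truck_at(t2,gate)}, require {in(p2,t1), truck_at(t1,portA)}
    → {in(p2,t1), truck_at(t1,portA), truck_at(t2,gate)}

== RESULT ==
["in(p2,t1)", "truck_at(t1,portA)", "truck_at(t2,gate)"]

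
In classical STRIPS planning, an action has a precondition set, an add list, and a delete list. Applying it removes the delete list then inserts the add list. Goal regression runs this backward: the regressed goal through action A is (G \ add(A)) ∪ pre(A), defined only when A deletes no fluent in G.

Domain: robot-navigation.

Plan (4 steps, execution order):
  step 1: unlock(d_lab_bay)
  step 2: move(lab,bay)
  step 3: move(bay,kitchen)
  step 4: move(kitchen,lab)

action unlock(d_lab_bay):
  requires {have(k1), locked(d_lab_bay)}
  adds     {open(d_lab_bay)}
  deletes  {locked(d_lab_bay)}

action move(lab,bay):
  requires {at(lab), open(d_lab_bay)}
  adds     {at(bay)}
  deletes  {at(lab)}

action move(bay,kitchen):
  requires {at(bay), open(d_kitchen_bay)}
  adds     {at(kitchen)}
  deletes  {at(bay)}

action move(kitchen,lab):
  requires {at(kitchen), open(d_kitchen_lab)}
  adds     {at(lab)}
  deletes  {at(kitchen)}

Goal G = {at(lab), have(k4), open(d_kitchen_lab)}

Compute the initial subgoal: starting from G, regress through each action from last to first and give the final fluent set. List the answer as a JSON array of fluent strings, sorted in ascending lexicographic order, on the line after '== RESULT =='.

Regress step by step:
  through step 4 (move(kitchen,lab)): drop {at(lab)}, keep {have(k4), open(d_kitchen_lab)}, require {at(kitchen), open(d_kitchen_lab)}
    → {at(kitchen), have(k4), open(d_kitchen_lab)}
  through step 3 (move(bay,kitchen)): drop {at(kitchen)}, keep {have(k4), open(d_kitchen_lab)}, require {at(bay), open(d_kitchen_bay)}
    → {at(bay), have(k4), open(d_kitchen_bay), open(d_kitchen_lab)}
  through step 2 (move(lab,bay)): drop {at(bay)}, keep {have(k4), open(d_kitchen_bay), open(d_kitchen_lab)}, require {at(lab), open(d_lab_bay)}
    → {at(lab), have(k4), open(d_kitchen_bay), open(d_kitchen_lab), open(d_lab_bay)}
  through step 1 (unlock(d_lab_bay)): drop {open(d_lab_bay)}, keep {at(lab), have(k4), open(d_kitchen_bay), open(d_kitchen_lab)}, require {have(k1), locked(d_lab_bay)}
    → {at(lab), have(k1), have(k4), locked(d_lab_bay), open(d_kitchen_bay), open(d_kitchen_lab)}

== RESULT ==
["at(lab)", "have(k1)", "have(k4)", "locked(d_lab_bay)", "open(d_kitchen_bay)", "open(d_kitchen_lab)"]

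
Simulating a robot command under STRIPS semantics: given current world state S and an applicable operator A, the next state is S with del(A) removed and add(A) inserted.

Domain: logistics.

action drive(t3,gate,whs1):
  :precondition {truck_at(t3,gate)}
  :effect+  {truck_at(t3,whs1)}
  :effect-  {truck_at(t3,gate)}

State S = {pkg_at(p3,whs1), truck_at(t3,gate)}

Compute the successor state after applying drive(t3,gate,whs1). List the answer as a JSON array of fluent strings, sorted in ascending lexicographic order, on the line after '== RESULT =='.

Progress:
  pre ⊆ S: {truck_at(t3,gate)} ⊆ S  — applicable
  S \ del = {pkg_at(p3,whs1)}
  ∪ add   = {pkg_at(p3,whs1), truck_at(t3,whs1)}

== RESULT ==
["pkg_at(p3,whs1)", "truck_at(t3,whs1)"]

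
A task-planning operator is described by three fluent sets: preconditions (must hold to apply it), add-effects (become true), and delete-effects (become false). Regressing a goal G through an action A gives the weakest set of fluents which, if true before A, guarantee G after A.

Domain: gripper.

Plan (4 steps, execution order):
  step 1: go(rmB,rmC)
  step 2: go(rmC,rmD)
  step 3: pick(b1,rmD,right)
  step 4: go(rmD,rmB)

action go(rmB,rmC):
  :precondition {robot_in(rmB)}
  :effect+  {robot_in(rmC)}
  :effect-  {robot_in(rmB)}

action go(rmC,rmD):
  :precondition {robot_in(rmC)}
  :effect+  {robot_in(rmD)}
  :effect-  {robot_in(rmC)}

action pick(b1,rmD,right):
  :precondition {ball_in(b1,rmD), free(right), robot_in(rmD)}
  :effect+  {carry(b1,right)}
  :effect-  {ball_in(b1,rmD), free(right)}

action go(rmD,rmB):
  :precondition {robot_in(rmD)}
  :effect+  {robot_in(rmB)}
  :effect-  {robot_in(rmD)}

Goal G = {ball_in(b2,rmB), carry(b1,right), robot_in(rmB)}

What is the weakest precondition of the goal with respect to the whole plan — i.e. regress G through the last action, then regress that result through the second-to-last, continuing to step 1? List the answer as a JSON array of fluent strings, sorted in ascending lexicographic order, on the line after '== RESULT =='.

Regress step by step:
  through step 4 (go(rmD,rmB)): drop {robot_in(rmB)}, keep {ball_in(b2,rmB), carry(b1,right)}, require {robot_in(rmD)}
    → {ball_in(b2,rmB), carry(b1,right), robot_in(rmD)}
  through step 3 (pick(b1,rmD,right)): drop {carry(b1,right)}, keep {ball_in(b2,rmB), robot_in(rmD)}, require {ball_in(b1,rmD), free(right), robot_in(rmD)}
    → {ball_in(b1,rmD), ball_in(b2,rmB), free(right), robot_in(rmD)}
  through step 2 (go(rmC,rmD)): drop {robot_in(rmD)}, keep {ball_in(b1,rmD), ball_in(b2,rmB), free(right)}, require {robot_in(rmC)}
    → {ball_in(b1,rmD), ball_in(b2,rmB), free(right), robot_in(rmC)}
  through step 1 (go(rmB,rmC)): drop {robot_in(rmC)}, keep {ball_in(b1,rmD), ball_in(b2,rmB), free(right)}, require {robot_in(rmB)}
    → {ball_in(b1,rmD), ball_in(b2,rmB), free(right), robot_in(rmB)}

== RESULT ==
["ball_in(b1,rmD)", "ball_in(b2,rmB)", "free(right)", "robot_in(rmB)"]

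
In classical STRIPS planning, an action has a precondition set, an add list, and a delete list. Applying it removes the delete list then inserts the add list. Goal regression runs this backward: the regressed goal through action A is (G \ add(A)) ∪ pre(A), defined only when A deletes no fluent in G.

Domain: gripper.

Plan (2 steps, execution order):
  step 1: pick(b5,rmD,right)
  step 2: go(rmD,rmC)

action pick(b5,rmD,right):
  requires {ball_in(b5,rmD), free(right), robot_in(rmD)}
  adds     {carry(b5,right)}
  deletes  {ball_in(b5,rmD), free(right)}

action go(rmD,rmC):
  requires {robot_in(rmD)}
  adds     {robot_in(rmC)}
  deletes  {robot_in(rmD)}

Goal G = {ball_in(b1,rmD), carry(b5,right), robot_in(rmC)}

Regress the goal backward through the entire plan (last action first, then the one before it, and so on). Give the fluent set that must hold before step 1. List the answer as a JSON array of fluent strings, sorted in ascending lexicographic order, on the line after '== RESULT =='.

Regress step by step:
  through step 2 (go(rmD,rmC)): drop {robot_in(rmC)}, keep {ball_in(b1,rmD), carry(b5,right)}, require {robot_in(rmD)}
    → {ball_in(b1,rmD), carry(b5,right), robot_in(rmD)}
  through step 1 (pick(b5,rmD,right)): drop {carry(b5,right)}, keep {ball_in(b1,rmD), robot_in(rmD)}, require {ball_in(b5,rmD), free(right), robot_in(rmD)}
    → {ball_in(b1,rmD), ball_in(b5,rmD), free(right), robot_in(rmD)}

== RESULT ==
["ball_in(b1,rmD)", "ball_in(b5,rmD)", "free(right)", "robot_in(rmD)"]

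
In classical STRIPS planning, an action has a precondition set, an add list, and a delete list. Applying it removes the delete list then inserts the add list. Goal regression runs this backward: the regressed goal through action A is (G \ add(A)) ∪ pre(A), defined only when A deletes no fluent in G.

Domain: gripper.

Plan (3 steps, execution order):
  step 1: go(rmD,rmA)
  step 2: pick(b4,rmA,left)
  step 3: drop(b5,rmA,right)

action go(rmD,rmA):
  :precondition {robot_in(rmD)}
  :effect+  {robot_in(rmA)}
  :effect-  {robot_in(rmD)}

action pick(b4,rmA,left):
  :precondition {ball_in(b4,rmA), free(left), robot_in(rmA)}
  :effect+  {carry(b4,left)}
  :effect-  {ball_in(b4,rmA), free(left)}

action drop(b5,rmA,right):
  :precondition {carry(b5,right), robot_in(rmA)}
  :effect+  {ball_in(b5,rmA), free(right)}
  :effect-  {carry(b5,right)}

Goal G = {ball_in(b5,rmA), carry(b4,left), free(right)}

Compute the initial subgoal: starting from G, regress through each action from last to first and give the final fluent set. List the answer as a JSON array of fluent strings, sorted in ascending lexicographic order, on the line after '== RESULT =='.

Regress step by step:
  through step 3 (drop(b5,rmA,right)): drop {ball_in(b5,rmA), free(right)}, keep {carry(b4,left)}, require {carry(b5,right), robot_in(rmA)}
    → {carry(b4,left), carry(b5,right), robot_in(rmA)}
  through step 2 (pick(b4,rmA,left)): drop {carry(b4,left)}, keep {carry(b5,right), robot_in(rmA)}, require {ball_in(b4,rmA), free(left), robot_in(rmA)}
    → {ball_in(b4,rmA), carry(b5,right), free(left), robot_in(rmA)}
  through step 1 (go(rmD,rmA)): drop {robot_in(rmA)}, keep {ball_in(b4,rmA), carry(b5,right), free(left)}, require {robot_in(rmD)}
    → {ball_in(b4,rmA), carry(b5,right), free(left), robot_in(rmD)}

== RESULT ==
["ball_in(b4,rmA)", "carry(b5,right)", "free(left)", "robot_in(rmD)"]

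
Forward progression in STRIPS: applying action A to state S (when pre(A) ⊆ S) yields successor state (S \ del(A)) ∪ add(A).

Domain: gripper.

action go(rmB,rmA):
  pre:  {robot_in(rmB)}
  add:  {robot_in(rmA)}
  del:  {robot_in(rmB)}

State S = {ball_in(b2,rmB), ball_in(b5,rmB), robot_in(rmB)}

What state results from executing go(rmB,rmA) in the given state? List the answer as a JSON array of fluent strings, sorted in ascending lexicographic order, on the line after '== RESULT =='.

Progress:
  pre ⊆ S: {robot_in(rmB)} ⊆ S  — applicable
  S \ del = {ball_in(b2,rmB), ball_in(b5,rmB)}
  ∪ add   = {ball_in(b2,rmB), ball_in(b5,rmB), robot_in(rmA)}

== RESULT ==
["ball_in(b2,rmB)", "ball_in(b5,rmB)", "robot_in(rmA)"]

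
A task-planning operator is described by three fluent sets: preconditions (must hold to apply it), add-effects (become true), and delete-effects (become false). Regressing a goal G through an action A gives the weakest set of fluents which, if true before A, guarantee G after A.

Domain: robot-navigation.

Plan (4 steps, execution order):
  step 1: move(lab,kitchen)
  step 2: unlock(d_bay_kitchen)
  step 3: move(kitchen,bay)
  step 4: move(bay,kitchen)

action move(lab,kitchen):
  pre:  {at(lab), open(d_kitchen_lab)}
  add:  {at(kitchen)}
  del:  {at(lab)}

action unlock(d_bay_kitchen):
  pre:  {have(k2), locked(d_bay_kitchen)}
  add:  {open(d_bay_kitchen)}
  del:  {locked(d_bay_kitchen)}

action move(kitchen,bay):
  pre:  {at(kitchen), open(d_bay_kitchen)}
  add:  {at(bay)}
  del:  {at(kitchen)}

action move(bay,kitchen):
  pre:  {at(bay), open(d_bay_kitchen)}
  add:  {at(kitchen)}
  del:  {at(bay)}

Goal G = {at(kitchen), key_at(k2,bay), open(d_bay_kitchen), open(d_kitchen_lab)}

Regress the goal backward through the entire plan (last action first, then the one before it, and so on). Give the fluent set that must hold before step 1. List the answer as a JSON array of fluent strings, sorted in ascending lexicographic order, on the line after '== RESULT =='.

Work backward from the goal:
  through step 4 (move(bay,kitchen)): drop {at(kitchen)}, keep {key_at(k2,bay), open(d_bay_kitchen), open(d_kitchen_lab)}, require {at(bay), open(d_bay_kitchen)}
    → {at(bay), key_at(k2,bay), open(d_bay_kitchen), open(d_kitchen_lab)}
  through step 3 (move(kitchen,bay)): drop {at(bay)}, keep {key_at(k2,bay), open(d_bay_kitchen), open(d_kitchen_lab)}, require {at(kitchen), open(d_bay_kitchen)}
    → {at(kitchen), key_at(k2,bay), open(d_bay_kitchen), open(d_kitchen_lab)}
  through step 2 (unlock(d_bay_kitchen)): drop {open(d_bay_kitchen)}, keep {at(kitchen), key_at(k2,bay), open(d_kitchen_lab)}, require {have(k2), locked(d_bay_kitchen)}
    → {at(kitchen), have(k2), key_at(k2,bay), locked(d_bay_kitchen), open(d_kitchen_lab)}
  through step 1 (move(lab,kitchen)): drop {at(kitchen)}, keep {have(k2), key_at(k2,bay), locked(d_bay_kitchen), open(d_kitchen_lab)}, require {at(lab), open(d_kitchen_lab)}
    → {at(lab), have(k2), key_at(k2,bay), locked(d_bay_kitchen), open(d_kitchen_lab)}

== RESULT ==
["at(lab)", "have(k2)", "key_at(k2,bay)", "locked(d_bay_kitchen)", "open(d_kitchen_lab)"]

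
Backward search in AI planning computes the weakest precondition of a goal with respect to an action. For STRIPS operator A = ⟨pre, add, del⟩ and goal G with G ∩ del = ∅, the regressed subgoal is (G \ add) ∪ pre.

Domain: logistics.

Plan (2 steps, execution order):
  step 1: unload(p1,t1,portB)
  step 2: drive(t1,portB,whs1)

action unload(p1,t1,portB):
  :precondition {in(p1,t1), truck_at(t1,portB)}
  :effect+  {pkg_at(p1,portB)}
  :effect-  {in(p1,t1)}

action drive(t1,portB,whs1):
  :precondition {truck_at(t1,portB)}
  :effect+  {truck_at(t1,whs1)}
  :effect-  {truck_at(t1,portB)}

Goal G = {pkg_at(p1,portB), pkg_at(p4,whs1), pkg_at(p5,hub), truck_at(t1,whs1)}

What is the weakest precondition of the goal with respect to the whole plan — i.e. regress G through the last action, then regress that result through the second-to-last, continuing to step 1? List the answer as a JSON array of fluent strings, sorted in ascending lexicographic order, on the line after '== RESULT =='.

Work backward from the goal:
  through step 2 (drive(t1,portB,whs1)): drop {truck_at(t1,whs1)}, keep {pkg_at(p1,portB), pkg_at(p4,whs1), pkg_at(p5,hub)}, require {truck_at(t1,portB)}
    → {pkg_at(p1,portB), pkg_at(p4,whs1), pkg_at(p5,hub), truck_at(t1,portB)}
  through step 1 (unload(p1,t1,portB)): drop {pkg_at(p1,portB)}, keep {pkg_at(p4,whs1), pkg_at(p5,hub), truck_at(t1,portB)}, require {in(p1,t1), truck_at(t1,portB)}
    → {in(p1,t1), pkg_at(p4,whs1), pkg_at(p5,hub), truck_at(t1,portB)}

== RESULT ==
["in(p1,t1)", "pkg_at(p4,whs1)", "pkg_at(p5,hub)", "truck_at(t1,portB)"]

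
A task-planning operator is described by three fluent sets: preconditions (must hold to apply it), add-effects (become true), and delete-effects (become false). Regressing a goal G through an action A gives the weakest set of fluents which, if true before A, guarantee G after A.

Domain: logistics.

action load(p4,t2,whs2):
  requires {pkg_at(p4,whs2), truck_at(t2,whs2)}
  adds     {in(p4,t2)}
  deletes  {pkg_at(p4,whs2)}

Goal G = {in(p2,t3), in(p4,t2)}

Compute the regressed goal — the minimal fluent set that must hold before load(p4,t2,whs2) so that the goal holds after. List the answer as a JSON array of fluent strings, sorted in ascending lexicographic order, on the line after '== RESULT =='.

Regress:
  G ∩ del = {}  (empty — regression defined)
  G \ add = {in(p2,t3), in(p4,t2)} \ {in(p4,t2)} = {in(p2,t3)}
  ∪ pre   = {in(p2,t3)} ∪ {pkg_at(p4,whs2), truck_at(t2,whs2)}
          = {in(p2,t3), pkg_at(p4,whs2), truck_at(t2,whs2)}

== RESULT ==
["in(p2,t3)", "pkg_at(p4,whs2)", "truck_at(t2,whs2)"]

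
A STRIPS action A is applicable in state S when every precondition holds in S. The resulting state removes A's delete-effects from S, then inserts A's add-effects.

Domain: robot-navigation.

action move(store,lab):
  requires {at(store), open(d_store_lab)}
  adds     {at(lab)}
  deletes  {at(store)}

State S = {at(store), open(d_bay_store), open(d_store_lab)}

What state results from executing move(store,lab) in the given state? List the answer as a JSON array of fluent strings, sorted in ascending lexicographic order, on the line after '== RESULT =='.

Compute (S \ del) ∪ add:
  pre ⊆ S: {at(store), open(d_store_lab)} ⊆ S  — applicable
  S \ del = {open(d_bay_store), open(d_store_lab)}
  ∪ add   = {at(lab), open(d_bay_store), open(d_store_lab)}

== RESULT ==
["at(lab)", "open(d_bay_store)", "open(d_store_lab)"]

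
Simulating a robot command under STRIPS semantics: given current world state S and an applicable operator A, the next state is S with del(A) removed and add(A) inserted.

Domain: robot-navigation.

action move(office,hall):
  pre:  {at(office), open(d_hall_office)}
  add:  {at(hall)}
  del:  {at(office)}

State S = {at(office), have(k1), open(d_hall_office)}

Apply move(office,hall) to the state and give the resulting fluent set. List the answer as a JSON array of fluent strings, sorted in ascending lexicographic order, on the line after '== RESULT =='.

Progress:
  pre ⊆ S: {at(office), open(d_hall_office)} ⊆ S  — applicable
  S \ del = {have(k1), open(d_hall_office)}
  ∪ add   = {at(hall), have(k1), open(d_hall_office)}

== RESULT ==
["at(hall)", "have(k1)", "open(d_hall_office)"]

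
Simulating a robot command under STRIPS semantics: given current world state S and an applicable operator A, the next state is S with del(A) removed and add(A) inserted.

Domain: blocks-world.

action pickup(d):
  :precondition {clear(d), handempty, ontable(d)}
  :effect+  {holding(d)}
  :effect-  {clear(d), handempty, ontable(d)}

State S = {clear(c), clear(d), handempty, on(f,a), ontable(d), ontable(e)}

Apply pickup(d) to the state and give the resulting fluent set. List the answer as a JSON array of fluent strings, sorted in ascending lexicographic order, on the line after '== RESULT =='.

Progress:
  pre ⊆ S: {clear(d), handempty, ontable(d)} ⊆ S  — applicable
  S \ del = {clear(c), on(f,a), ontable(e)}
  ∪ add   = {clear(c), holding(d), on(f,a), ontable(e)}

== RESULT ==
["clear(c)", "holding(d)", "on(f,a)", "ontable(e)"]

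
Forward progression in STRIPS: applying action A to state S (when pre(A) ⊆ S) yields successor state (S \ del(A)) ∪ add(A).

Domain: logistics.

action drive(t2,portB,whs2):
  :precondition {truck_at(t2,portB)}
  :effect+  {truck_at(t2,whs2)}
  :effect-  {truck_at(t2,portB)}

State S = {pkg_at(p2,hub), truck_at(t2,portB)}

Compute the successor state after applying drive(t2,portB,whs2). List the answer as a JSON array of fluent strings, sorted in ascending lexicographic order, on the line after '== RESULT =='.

Compute (S \ del) ∪ add:
  pre ⊆ S: {truck_at(t2,portB)} ⊆ S  — applicable
  S \ del = {pkg_at(p2,hub)}
  ∪ add   = {pkg_at(p2,hub), truck_at(t2,whs2)}

== RESULT ==
["pkg_at(p2,hub)", "truck_at(t2,whs2)"]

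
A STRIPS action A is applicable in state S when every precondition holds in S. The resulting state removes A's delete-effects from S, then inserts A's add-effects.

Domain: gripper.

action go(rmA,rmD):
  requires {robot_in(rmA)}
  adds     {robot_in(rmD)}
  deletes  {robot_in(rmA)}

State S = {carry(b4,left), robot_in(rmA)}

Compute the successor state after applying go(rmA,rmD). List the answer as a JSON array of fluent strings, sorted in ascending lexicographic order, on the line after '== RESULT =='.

Progress:
  pre ⊆ S: {robot_in(rmA)} ⊆ S  — applicable
  S \ del = {carry(b4,left)}
  ∪ add   = {carry(b4,left), robot_in(rmD)}

== RESULT ==
["carry(b4,left)", "robot_in(rmD)"]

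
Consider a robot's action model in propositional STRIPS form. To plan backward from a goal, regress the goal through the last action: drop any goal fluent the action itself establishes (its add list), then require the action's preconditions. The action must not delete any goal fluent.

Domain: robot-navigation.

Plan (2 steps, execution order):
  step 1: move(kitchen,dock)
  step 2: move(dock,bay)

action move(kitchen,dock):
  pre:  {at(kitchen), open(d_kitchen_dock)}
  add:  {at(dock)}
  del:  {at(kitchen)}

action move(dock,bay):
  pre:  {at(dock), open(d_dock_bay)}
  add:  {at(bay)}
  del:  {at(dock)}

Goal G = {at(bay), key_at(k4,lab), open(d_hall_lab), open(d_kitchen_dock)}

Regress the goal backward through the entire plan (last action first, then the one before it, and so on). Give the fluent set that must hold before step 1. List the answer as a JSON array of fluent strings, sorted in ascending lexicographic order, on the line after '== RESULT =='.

Regress step by step:
  through step 2 (move(dock,bay)): drop {at(bay)}, keep {key_at(k4,lab), open(d_hall_lab), open(d_kitchen_dock)}, require {at(dock), open(d_dock_bay)}
    → {at(dock), key_at(k4,lab), open(d_dock_bay), open(d_hall_lab), open(d_kitchen_dock)}
  through step 1 (move(kitchen,dock)): drop {at(dock)}, keep {key_at(k4,lab), open(d_dock_bay), open(d_hall_lab), open(d_kitchen_dock)}, require {at(kitchen), open(d_kitchen_dock)}
    → {at(kitchen), key_at(k4,lab), open(d_dock_bay), open(d_hall_lab), open(d_kitchen_dock)}

== RESULT ==
["at(kitchen)", "key_at(k4,lab)", "open(d_dock_bay)", "open(d_hall_lab)", "open(d_kitchen_dock)"]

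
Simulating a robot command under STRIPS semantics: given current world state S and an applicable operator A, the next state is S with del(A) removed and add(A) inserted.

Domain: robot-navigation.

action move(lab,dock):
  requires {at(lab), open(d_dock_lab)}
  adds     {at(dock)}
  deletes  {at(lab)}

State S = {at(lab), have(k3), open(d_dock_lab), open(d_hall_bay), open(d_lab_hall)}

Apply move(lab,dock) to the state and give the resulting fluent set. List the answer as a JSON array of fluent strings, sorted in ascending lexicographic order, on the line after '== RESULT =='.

Compute (S \ del) ∪ add:
  pre ⊆ S: {at(lab), open(d_dock_lab)} ⊆ S  — applicable
  S \ del = {have(k3), open(d_dock_lab), open(d_hall_bay), open(d_lab_hall)}
  ∪ add   = {at(dock), have(k3), open(d_dock_lab), open(d_hall_bay), open(d_lab_hall)}

== RESULT ==
["at(dock)", "have(k3)", "open(d_dock_lab)", "open(d_hall_bay)", "open(d_lab_hall)"]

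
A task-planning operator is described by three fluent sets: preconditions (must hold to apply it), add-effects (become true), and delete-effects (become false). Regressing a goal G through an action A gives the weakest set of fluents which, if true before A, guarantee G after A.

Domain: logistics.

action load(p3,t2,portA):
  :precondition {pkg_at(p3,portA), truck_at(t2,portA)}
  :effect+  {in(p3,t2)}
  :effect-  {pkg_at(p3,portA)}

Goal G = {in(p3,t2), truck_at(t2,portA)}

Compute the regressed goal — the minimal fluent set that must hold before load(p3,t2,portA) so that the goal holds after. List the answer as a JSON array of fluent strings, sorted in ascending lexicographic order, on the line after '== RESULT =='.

Regress:
  G ∩ del = {}  (empty — regression defined)
  G \ add = {in(p3,t2), truck_at(t2,portA)} \ {in(p3,t2)} = {truck_at(t2,portA)}
  ∪ pre   = {truck_at(t2,portA)} ∪ {pkg_at(p3,portA), truck_at(t2,portA)}
          = {pkg_at(p3,portA), truck_at(t2,portA)}

== RESULT ==
["pkg_at(p3,portA)", "truck_at(t2,portA)"]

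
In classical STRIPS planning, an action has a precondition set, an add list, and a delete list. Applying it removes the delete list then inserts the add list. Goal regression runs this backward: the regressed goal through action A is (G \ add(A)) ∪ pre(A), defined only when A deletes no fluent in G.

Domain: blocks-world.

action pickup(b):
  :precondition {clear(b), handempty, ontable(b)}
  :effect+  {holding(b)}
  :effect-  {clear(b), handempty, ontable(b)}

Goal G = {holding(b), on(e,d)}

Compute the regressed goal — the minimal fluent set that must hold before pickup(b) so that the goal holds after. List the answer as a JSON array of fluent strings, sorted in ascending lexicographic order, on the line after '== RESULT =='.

Compute (G \ add) ∪ pre:
  G ∩ del = {}  (empty — regression defined)
  G \ add = {holding(b), on(e,d)} \ {holding(b)} = {on(e,d)}
  ∪ pre   = {on(e,d)} ∪ {clear(b), handempty, ontable(b)}
          = {clear(b), handempty, on(e,d), ontable(b)}

== RESULT ==
["clear(b)", "handempty", "on(e,d)", "ontable(b)"]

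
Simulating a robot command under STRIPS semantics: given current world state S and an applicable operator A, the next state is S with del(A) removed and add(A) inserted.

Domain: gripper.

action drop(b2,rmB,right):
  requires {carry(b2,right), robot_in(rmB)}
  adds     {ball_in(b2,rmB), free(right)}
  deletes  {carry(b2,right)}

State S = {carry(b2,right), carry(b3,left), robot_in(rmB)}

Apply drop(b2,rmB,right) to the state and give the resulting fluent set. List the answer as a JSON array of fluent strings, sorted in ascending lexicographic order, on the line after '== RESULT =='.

Progress:
  pre ⊆ S: {carry(b2,right), robot_in(rmB)} ⊆ S  — applicable
  S \ del = {carry(b3,left), robot_in(rmB)}
  ∪ add   = {ball_in(b2,rmB), carry(b3,left), free(right), robot_in(rmB)}

== RESULT ==
["ball_in(b2,rmB)", "carry(b3,left)", "free(right)", "robot_in(rmB)"]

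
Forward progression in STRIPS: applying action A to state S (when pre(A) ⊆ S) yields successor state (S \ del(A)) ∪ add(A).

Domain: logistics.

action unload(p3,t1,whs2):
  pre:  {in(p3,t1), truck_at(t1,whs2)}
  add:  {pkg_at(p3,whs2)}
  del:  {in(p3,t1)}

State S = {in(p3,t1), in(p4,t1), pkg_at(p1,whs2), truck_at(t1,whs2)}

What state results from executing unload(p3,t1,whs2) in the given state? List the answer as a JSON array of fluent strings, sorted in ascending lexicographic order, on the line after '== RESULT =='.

Progress:
  pre ⊆ S: {in(p3,t1), truck_at(t1,whs2)} ⊆ S  — applicable
  S \ del = {in(p4,t1), pkg_at(p1,whs2), truck_at(t1,whs2)}
  ∪ add   = {in(p4,t1), pkg_at(p1,whs2), pkg_at(p3,whs2), truck_at(t1,whs2)}

== RESULT ==
["in(p4,t1)", "pkg_at(p1,whs2)", "pkg_at(p3,whs2)", "truck_at(t1,whs2)"]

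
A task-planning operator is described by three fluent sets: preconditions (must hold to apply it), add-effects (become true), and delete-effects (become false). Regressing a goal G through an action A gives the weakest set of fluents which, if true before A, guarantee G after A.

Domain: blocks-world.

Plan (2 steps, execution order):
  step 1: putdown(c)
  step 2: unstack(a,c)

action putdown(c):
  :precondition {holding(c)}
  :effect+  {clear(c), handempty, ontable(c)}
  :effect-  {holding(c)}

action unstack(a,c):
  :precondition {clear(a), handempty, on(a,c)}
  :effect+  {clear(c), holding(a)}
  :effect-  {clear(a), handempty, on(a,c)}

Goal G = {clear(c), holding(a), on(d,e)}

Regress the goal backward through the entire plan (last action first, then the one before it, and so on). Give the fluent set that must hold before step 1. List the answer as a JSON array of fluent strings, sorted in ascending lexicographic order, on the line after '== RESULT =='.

Work backward from the goal:
  through step 2 (unstack(a,c)): drop {clear(c), holding(a)}, keep {on(d,e)}, require {clear(a), handempty, on(a,c)}
    → {clear(a), handempty, on(a,c), on(d,e)}
  through step 1 (putdown(c)): drop {handempty}, keep {clear(a), on(a,c), on(d,e)}, require {holding(c)}
    → {clear(a), holding(c), on(a,c), on(d,e)}

== RESULT ==
["clear(a)", "holding(c)", "on(a,c)", "on(d,e)"]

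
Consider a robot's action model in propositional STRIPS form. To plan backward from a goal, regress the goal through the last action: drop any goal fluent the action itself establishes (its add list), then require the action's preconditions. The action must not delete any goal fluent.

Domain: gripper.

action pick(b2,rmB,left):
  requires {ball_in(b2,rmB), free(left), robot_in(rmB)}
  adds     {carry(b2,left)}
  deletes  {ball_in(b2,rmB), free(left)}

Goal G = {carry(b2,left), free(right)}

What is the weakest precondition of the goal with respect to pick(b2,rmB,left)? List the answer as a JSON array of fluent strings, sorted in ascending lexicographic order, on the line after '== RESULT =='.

Regress:
  G ∩ del = {}  (empty — regression defined)
  G \ add = {carry(b2,left), free(right)} \ {carry(b2,left)} = {free(right)}
  ∪ pre   = {free(right)} ∪ {ball_in(b2,rmB), free(left), robot_in(rmB)}
          = {ball_in(b2,rmB), free(left), free(right), robot_in(rmB)}

== RESULT ==
["ball_in(b2,rmB)", "free(left)", "free(right)", "robot_in(rmB)"]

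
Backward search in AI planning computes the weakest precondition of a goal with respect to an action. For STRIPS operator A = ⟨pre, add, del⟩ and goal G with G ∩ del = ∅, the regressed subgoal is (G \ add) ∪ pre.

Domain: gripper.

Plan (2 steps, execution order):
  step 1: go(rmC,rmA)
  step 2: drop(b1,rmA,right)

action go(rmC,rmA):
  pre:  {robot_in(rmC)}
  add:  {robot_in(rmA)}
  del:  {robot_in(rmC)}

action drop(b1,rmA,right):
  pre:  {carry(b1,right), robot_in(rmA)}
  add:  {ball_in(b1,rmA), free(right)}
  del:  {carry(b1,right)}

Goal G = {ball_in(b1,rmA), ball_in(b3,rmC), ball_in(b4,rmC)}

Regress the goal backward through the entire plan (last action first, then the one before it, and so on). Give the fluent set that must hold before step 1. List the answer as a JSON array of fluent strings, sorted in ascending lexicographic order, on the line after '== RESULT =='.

Regress step by step:
  through step 2 (drop(b1,rmA,right)): drop {ball_in(b1,rmA)}, keep {ball_in(b3,rmC), ball_in(b4,rmC)}, require {carry(b1,right), robot_in(rmA)}
    → {ball_in(b3,rmC), ball_in(b4,rmC), carry(b1,right), robot_in(rmA)}
  through step 1 (go(rmC,rmA)): drop {robot_in(rmA)}, keep {ball_in(b3,rmC), ball_in(b4,rmC), carry(b1,right)}, require {robot_in(rmC)}
    → {ball_in(b3,rmC), ball_in(b4,rmC), carry(b1,right), robot_in(rmC)}

== RESULT ==
["ball_in(b3,rmC)", "ball_in(b4,rmC)", "carry(b1,right)", "robot_in(rmC)"]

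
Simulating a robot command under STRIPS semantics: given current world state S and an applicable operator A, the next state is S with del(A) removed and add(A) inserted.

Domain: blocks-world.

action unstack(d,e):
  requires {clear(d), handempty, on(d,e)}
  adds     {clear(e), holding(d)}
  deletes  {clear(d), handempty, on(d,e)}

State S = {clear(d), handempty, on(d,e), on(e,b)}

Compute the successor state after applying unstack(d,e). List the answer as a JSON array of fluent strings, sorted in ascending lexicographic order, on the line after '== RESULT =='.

Compute (S \ del) ∪ add:
  pre ⊆ S: {clear(d), handempty, on(d,e)} ⊆ S  — applicable
  S \ del = {on(e,b)}
  ∪ add   = {clear(e), holding(d), on(e,b)}

== RESULT ==
["clear(e)", "holding(d)", "on(e,b)"]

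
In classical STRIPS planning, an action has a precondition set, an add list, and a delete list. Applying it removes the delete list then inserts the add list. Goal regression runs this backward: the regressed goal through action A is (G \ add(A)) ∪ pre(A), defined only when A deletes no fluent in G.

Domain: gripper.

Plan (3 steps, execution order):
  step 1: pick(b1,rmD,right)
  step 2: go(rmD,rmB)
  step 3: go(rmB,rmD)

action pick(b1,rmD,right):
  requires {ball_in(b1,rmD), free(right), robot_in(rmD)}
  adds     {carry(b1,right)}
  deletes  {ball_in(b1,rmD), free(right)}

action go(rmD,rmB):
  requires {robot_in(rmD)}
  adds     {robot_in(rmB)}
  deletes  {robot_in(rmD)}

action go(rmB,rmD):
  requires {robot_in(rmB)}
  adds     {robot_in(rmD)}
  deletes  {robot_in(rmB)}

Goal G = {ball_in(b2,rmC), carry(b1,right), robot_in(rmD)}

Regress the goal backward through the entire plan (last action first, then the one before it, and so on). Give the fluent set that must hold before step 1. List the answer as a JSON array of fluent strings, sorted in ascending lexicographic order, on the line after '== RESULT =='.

Work backward from the goal:
  through step 3 (go(rmB,rmD)): drop {robot_in(rmD)}, keep {ball_in(b2,rmC), carry(b1,right)}, require {robot_in(rmB)}
    → {ball_in(b2,rmC), carry(b1,right), robot_in(rmB)}
  through step 2 (go(rmD,rmB)): drop {robot_in(rmB)}, keep {ball_in(b2,rmC), carry(b1,right)}, require {robot_in(rmD)}
    → {ball_in(b2,rmC), carry(b1,right), robot_in(rmD)}
  through step 1 (pick(b1,rmD,right)): drop {carry(b1,right)}, keep {ball_in(b2,rmC), robot_in(rmD)}, require {ball_in(b1,rmD), free(right), robot_in(rmD)}
    → {ball_in(b1,rmD), ball_in(b2,rmC), free(right), robot_in(rmD)}

== RESULT ==
["ball_in(b1,rmD)", "ball_in(b2,rmC)", "free(right)", "robot_in(rmD)"]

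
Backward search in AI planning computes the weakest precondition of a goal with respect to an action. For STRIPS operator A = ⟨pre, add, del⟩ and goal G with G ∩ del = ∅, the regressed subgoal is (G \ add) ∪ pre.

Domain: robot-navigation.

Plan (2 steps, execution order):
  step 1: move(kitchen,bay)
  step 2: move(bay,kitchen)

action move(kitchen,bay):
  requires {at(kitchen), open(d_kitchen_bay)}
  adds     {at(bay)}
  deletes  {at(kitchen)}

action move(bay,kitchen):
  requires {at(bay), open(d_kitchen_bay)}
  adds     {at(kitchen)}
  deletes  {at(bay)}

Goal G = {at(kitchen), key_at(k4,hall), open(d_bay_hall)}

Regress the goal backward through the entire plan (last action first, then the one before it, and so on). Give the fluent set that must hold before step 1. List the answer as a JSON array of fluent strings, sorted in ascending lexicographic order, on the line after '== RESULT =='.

Regress step by step:
  through step 2 (move(bay,kitchen)): drop {at(kitchen)}, keep {key_at(k4,hall), open(d_bay_hall)}, require {at(bay), open(d_kitchen_bay)}
    → {at(bay), key_at(k4,hall), open(d_bay_hall), open(d_kitchen_bay)}
  through step 1 (move(kitchen,bay)): drop {at(bay)}, keep {key_at(k4,hall), open(d_bay_hall), open(d_kitchen_bay)}, require {at(kitchen), open(d_kitchen_bay)}
    → {at(kitchen), key_at(k4,hall), open(d_bay_hall), open(d_kitchen_bay)}

== RESULT ==
["at(kitchen)", "key_at(k4,hall)", "open(d_bay_hall)", "open(d_kitchen_bay)"]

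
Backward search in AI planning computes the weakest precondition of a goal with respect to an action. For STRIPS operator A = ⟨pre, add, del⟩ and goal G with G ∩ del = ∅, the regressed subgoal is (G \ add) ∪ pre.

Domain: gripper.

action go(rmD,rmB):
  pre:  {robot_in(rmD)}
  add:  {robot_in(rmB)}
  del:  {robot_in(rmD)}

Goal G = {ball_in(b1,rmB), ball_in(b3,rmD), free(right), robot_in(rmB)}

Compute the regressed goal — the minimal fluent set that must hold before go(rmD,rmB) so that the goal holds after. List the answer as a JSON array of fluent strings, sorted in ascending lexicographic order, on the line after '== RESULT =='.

Regress:
  G ∩ del = {}  (empty — regression defined)
  G \ add = {ball_in(b1,rmB), ball_in(b3,rmD), free(right), robot_in(rmB)} \ {robot_in(rmB)} = {ball_in(b1,rmB), ball_in(b3,rmD), free(right)}
  ∪ pre   = {ball_in(b1,rmB), ball_in(b3,rmD), free(right)} ∪ {robot_in(rmD)}
          = {ball_in(b1,rmB), ball_in(b3,rmD), free(right), robot_in(rmD)}

== RESULT ==
["ball_in(b1,rmB)", "ball_in(b3,rmD)", "free(right)", "robot_in(rmD)"]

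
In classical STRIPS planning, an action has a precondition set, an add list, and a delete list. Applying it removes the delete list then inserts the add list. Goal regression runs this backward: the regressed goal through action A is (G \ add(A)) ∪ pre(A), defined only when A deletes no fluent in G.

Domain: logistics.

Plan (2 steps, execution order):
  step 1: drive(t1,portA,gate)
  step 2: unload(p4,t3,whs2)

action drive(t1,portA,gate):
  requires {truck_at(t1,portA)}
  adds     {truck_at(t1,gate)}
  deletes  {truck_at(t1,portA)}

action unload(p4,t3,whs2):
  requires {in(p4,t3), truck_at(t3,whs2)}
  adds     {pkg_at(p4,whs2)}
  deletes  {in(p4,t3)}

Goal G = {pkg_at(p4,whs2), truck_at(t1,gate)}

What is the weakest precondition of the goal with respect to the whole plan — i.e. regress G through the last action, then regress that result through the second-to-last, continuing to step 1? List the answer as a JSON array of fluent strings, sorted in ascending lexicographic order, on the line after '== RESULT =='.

Regress step by step:
  through step 2 (unload(p4,t3,whs2)): drop {pkg_at(p4,whs2)}, keep {truck_at(t1,gate)}, require {in(p4,t3), truck_at(t3,whs2)}
    → {in(p4,t3), truck_at(t1,gate), truck_at(t3,whs2)}
  through step 1 (drive(t1,portA,gate)): drop {truck_at(t1,gate)}, keep {in(p4,t3), truck_at(t3,whs2)}, require {truck_at(t1,portA)}
    → {in(p4,t3), truck_at(t1,portA), truck_at(t3,whs2)}

== RESULT ==
["in(p4,t3)", "truck_at(t1,portA)", "truck_at(t3,whs2)"]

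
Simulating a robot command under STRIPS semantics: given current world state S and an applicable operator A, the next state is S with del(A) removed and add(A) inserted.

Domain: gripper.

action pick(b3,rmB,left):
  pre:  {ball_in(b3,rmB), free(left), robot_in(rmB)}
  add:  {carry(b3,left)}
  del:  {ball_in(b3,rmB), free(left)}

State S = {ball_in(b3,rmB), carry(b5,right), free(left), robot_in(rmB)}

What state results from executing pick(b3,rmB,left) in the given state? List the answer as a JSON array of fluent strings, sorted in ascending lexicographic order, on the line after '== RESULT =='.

Progress:
  pre ⊆ S: {ball_in(b3,rmB), free(left), robot_in(rmB)} ⊆ S  — applicable
  S \ del = {carry(b5,right), robot_in(rmB)}
  ∪ add   = {carry(b3,left), carry(b5,right), robot_in(rmB)}

== RESULT ==
["carry(b3,left)", "carry(b5,right)", "robot_in(rmB)"]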